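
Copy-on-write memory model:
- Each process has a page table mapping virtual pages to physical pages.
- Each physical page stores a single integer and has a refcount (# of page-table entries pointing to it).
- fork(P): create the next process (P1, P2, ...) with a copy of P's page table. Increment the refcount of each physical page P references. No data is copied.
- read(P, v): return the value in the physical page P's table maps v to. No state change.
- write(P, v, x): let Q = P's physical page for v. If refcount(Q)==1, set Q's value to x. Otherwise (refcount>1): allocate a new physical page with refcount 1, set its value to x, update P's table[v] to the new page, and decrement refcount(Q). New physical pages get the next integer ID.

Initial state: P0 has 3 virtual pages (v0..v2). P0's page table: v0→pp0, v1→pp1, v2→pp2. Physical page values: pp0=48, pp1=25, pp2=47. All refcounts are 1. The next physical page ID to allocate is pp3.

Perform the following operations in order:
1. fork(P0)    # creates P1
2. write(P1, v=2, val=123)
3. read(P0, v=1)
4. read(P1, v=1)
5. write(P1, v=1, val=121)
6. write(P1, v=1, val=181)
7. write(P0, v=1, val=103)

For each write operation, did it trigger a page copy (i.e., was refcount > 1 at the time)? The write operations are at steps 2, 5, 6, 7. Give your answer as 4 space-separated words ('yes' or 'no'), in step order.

Op 1: fork(P0) -> P1. 3 ppages; refcounts: pp0:2 pp1:2 pp2:2
Op 2: write(P1, v2, 123). refcount(pp2)=2>1 -> COPY to pp3. 4 ppages; refcounts: pp0:2 pp1:2 pp2:1 pp3:1
Op 3: read(P0, v1) -> 25. No state change.
Op 4: read(P1, v1) -> 25. No state change.
Op 5: write(P1, v1, 121). refcount(pp1)=2>1 -> COPY to pp4. 5 ppages; refcounts: pp0:2 pp1:1 pp2:1 pp3:1 pp4:1
Op 6: write(P1, v1, 181). refcount(pp4)=1 -> write in place. 5 ppages; refcounts: pp0:2 pp1:1 pp2:1 pp3:1 pp4:1
Op 7: write(P0, v1, 103). refcount(pp1)=1 -> write in place. 5 ppages; refcounts: pp0:2 pp1:1 pp2:1 pp3:1 pp4:1

yes yes no no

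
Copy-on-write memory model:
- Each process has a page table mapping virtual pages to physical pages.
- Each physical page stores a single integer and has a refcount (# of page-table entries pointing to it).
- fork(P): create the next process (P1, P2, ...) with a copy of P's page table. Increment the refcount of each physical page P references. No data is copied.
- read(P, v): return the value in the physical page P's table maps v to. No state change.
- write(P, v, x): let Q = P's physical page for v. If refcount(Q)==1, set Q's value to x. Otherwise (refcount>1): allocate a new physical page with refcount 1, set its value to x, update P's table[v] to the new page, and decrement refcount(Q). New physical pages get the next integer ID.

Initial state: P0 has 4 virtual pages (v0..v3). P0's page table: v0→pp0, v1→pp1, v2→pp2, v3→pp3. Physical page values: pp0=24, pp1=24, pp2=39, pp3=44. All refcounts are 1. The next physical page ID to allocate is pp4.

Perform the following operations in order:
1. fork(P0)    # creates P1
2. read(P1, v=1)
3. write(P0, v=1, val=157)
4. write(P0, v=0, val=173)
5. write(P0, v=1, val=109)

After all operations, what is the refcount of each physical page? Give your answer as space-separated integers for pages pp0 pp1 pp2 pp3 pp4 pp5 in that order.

Answer: 1 1 2 2 1 1

Derivation:
Op 1: fork(P0) -> P1. 4 ppages; refcounts: pp0:2 pp1:2 pp2:2 pp3:2
Op 2: read(P1, v1) -> 24. No state change.
Op 3: write(P0, v1, 157). refcount(pp1)=2>1 -> COPY to pp4. 5 ppages; refcounts: pp0:2 pp1:1 pp2:2 pp3:2 pp4:1
Op 4: write(P0, v0, 173). refcount(pp0)=2>1 -> COPY to pp5. 6 ppages; refcounts: pp0:1 pp1:1 pp2:2 pp3:2 pp4:1 pp5:1
Op 5: write(P0, v1, 109). refcount(pp4)=1 -> write in place. 6 ppages; refcounts: pp0:1 pp1:1 pp2:2 pp3:2 pp4:1 pp5:1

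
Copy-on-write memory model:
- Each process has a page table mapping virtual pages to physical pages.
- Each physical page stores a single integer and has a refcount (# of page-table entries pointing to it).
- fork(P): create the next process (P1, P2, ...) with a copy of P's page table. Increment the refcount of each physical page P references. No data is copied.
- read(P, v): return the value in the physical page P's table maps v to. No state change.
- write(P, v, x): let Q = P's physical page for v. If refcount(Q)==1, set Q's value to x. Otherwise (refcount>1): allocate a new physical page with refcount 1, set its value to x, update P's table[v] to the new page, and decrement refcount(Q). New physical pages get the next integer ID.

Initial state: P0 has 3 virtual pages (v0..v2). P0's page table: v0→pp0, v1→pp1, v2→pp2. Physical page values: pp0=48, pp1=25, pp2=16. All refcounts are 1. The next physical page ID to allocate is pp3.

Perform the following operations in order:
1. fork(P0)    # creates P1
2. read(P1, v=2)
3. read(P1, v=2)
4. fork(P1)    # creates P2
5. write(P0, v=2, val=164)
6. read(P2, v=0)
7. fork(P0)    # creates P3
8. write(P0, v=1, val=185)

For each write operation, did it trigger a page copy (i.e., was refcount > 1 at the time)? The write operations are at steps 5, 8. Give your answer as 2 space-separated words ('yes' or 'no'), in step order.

Op 1: fork(P0) -> P1. 3 ppages; refcounts: pp0:2 pp1:2 pp2:2
Op 2: read(P1, v2) -> 16. No state change.
Op 3: read(P1, v2) -> 16. No state change.
Op 4: fork(P1) -> P2. 3 ppages; refcounts: pp0:3 pp1:3 pp2:3
Op 5: write(P0, v2, 164). refcount(pp2)=3>1 -> COPY to pp3. 4 ppages; refcounts: pp0:3 pp1:3 pp2:2 pp3:1
Op 6: read(P2, v0) -> 48. No state change.
Op 7: fork(P0) -> P3. 4 ppages; refcounts: pp0:4 pp1:4 pp2:2 pp3:2
Op 8: write(P0, v1, 185). refcount(pp1)=4>1 -> COPY to pp4. 5 ppages; refcounts: pp0:4 pp1:3 pp2:2 pp3:2 pp4:1

yes yes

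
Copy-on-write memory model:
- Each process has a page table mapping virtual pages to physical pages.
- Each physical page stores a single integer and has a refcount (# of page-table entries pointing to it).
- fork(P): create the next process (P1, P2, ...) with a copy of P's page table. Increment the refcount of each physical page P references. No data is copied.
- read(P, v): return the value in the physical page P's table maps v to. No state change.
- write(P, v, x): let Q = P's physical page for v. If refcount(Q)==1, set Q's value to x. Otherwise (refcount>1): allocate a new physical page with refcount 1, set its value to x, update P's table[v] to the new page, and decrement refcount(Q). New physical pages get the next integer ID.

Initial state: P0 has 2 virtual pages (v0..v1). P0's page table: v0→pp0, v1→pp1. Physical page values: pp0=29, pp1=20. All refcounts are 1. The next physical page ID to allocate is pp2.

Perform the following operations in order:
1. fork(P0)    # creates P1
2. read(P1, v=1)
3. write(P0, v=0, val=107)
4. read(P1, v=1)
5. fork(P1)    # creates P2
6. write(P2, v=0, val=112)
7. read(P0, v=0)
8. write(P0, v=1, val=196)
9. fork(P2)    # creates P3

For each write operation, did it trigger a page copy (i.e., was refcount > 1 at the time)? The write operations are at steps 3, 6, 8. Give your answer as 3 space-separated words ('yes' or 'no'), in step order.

Op 1: fork(P0) -> P1. 2 ppages; refcounts: pp0:2 pp1:2
Op 2: read(P1, v1) -> 20. No state change.
Op 3: write(P0, v0, 107). refcount(pp0)=2>1 -> COPY to pp2. 3 ppages; refcounts: pp0:1 pp1:2 pp2:1
Op 4: read(P1, v1) -> 20. No state change.
Op 5: fork(P1) -> P2. 3 ppages; refcounts: pp0:2 pp1:3 pp2:1
Op 6: write(P2, v0, 112). refcount(pp0)=2>1 -> COPY to pp3. 4 ppages; refcounts: pp0:1 pp1:3 pp2:1 pp3:1
Op 7: read(P0, v0) -> 107. No state change.
Op 8: write(P0, v1, 196). refcount(pp1)=3>1 -> COPY to pp4. 5 ppages; refcounts: pp0:1 pp1:2 pp2:1 pp3:1 pp4:1
Op 9: fork(P2) -> P3. 5 ppages; refcounts: pp0:1 pp1:3 pp2:1 pp3:2 pp4:1

yes yes yes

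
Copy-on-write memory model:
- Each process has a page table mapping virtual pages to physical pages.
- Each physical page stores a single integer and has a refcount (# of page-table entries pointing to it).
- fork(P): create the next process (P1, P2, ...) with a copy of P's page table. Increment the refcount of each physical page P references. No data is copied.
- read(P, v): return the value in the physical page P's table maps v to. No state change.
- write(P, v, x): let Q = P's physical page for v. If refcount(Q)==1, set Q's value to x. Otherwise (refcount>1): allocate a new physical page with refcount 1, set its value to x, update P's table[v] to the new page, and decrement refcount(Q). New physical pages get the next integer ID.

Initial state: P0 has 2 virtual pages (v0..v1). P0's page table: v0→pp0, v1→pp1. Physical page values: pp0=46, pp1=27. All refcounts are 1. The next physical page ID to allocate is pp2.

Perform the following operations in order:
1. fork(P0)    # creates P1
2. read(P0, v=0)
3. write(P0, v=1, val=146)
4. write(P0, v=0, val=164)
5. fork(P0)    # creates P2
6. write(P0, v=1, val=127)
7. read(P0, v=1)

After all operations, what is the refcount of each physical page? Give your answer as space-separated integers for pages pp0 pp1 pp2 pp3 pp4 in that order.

Op 1: fork(P0) -> P1. 2 ppages; refcounts: pp0:2 pp1:2
Op 2: read(P0, v0) -> 46. No state change.
Op 3: write(P0, v1, 146). refcount(pp1)=2>1 -> COPY to pp2. 3 ppages; refcounts: pp0:2 pp1:1 pp2:1
Op 4: write(P0, v0, 164). refcount(pp0)=2>1 -> COPY to pp3. 4 ppages; refcounts: pp0:1 pp1:1 pp2:1 pp3:1
Op 5: fork(P0) -> P2. 4 ppages; refcounts: pp0:1 pp1:1 pp2:2 pp3:2
Op 6: write(P0, v1, 127). refcount(pp2)=2>1 -> COPY to pp4. 5 ppages; refcounts: pp0:1 pp1:1 pp2:1 pp3:2 pp4:1
Op 7: read(P0, v1) -> 127. No state change.

Answer: 1 1 1 2 1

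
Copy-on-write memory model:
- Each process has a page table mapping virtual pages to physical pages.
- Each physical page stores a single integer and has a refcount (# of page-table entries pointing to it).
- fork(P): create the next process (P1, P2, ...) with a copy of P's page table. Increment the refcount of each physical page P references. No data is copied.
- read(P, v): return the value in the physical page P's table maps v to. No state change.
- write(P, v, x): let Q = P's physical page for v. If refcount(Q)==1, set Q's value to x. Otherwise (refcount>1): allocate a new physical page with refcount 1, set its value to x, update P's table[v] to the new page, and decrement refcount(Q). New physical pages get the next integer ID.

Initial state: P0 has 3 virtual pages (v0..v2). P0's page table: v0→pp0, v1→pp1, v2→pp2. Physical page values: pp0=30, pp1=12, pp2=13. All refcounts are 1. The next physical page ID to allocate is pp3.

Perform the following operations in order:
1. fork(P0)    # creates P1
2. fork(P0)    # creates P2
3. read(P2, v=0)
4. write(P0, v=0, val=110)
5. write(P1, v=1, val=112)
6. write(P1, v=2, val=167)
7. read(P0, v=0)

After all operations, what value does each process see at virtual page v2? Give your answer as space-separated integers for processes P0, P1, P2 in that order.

Op 1: fork(P0) -> P1. 3 ppages; refcounts: pp0:2 pp1:2 pp2:2
Op 2: fork(P0) -> P2. 3 ppages; refcounts: pp0:3 pp1:3 pp2:3
Op 3: read(P2, v0) -> 30. No state change.
Op 4: write(P0, v0, 110). refcount(pp0)=3>1 -> COPY to pp3. 4 ppages; refcounts: pp0:2 pp1:3 pp2:3 pp3:1
Op 5: write(P1, v1, 112). refcount(pp1)=3>1 -> COPY to pp4. 5 ppages; refcounts: pp0:2 pp1:2 pp2:3 pp3:1 pp4:1
Op 6: write(P1, v2, 167). refcount(pp2)=3>1 -> COPY to pp5. 6 ppages; refcounts: pp0:2 pp1:2 pp2:2 pp3:1 pp4:1 pp5:1
Op 7: read(P0, v0) -> 110. No state change.
P0: v2 -> pp2 = 13
P1: v2 -> pp5 = 167
P2: v2 -> pp2 = 13

Answer: 13 167 13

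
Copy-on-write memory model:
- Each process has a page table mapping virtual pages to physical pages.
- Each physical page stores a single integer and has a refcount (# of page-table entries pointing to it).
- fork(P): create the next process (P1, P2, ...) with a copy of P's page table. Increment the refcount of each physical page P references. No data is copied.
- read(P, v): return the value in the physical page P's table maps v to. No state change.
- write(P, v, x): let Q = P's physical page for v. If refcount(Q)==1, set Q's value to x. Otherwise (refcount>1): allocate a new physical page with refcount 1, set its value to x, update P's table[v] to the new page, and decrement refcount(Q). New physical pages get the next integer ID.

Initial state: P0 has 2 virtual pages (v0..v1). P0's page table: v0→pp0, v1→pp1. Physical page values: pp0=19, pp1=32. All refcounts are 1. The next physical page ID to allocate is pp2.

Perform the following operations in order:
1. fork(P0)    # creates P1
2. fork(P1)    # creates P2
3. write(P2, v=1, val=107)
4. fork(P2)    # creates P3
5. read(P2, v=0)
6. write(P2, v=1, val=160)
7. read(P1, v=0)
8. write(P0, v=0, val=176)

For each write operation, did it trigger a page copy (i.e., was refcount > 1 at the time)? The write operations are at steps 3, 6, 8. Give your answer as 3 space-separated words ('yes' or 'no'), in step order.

Op 1: fork(P0) -> P1. 2 ppages; refcounts: pp0:2 pp1:2
Op 2: fork(P1) -> P2. 2 ppages; refcounts: pp0:3 pp1:3
Op 3: write(P2, v1, 107). refcount(pp1)=3>1 -> COPY to pp2. 3 ppages; refcounts: pp0:3 pp1:2 pp2:1
Op 4: fork(P2) -> P3. 3 ppages; refcounts: pp0:4 pp1:2 pp2:2
Op 5: read(P2, v0) -> 19. No state change.
Op 6: write(P2, v1, 160). refcount(pp2)=2>1 -> COPY to pp3. 4 ppages; refcounts: pp0:4 pp1:2 pp2:1 pp3:1
Op 7: read(P1, v0) -> 19. No state change.
Op 8: write(P0, v0, 176). refcount(pp0)=4>1 -> COPY to pp4. 5 ppages; refcounts: pp0:3 pp1:2 pp2:1 pp3:1 pp4:1

yes yes yes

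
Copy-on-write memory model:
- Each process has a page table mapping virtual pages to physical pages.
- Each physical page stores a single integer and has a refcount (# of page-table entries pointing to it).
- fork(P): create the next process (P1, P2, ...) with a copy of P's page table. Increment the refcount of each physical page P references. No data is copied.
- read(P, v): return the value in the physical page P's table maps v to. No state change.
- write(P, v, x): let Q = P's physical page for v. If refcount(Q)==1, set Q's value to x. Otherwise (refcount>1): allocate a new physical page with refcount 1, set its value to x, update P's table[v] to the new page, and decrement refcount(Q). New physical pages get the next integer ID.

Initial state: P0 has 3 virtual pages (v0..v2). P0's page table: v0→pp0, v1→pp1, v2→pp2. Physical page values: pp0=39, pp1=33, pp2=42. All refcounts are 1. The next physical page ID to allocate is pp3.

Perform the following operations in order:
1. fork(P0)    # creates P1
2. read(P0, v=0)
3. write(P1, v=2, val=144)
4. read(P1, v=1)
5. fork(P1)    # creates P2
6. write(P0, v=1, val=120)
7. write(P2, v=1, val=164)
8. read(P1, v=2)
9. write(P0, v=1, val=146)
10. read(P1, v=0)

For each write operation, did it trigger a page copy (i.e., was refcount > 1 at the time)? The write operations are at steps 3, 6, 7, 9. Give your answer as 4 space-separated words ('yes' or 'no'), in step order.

Op 1: fork(P0) -> P1. 3 ppages; refcounts: pp0:2 pp1:2 pp2:2
Op 2: read(P0, v0) -> 39. No state change.
Op 3: write(P1, v2, 144). refcount(pp2)=2>1 -> COPY to pp3. 4 ppages; refcounts: pp0:2 pp1:2 pp2:1 pp3:1
Op 4: read(P1, v1) -> 33. No state change.
Op 5: fork(P1) -> P2. 4 ppages; refcounts: pp0:3 pp1:3 pp2:1 pp3:2
Op 6: write(P0, v1, 120). refcount(pp1)=3>1 -> COPY to pp4. 5 ppages; refcounts: pp0:3 pp1:2 pp2:1 pp3:2 pp4:1
Op 7: write(P2, v1, 164). refcount(pp1)=2>1 -> COPY to pp5. 6 ppages; refcounts: pp0:3 pp1:1 pp2:1 pp3:2 pp4:1 pp5:1
Op 8: read(P1, v2) -> 144. No state change.
Op 9: write(P0, v1, 146). refcount(pp4)=1 -> write in place. 6 ppages; refcounts: pp0:3 pp1:1 pp2:1 pp3:2 pp4:1 pp5:1
Op 10: read(P1, v0) -> 39. No state change.

yes yes yes no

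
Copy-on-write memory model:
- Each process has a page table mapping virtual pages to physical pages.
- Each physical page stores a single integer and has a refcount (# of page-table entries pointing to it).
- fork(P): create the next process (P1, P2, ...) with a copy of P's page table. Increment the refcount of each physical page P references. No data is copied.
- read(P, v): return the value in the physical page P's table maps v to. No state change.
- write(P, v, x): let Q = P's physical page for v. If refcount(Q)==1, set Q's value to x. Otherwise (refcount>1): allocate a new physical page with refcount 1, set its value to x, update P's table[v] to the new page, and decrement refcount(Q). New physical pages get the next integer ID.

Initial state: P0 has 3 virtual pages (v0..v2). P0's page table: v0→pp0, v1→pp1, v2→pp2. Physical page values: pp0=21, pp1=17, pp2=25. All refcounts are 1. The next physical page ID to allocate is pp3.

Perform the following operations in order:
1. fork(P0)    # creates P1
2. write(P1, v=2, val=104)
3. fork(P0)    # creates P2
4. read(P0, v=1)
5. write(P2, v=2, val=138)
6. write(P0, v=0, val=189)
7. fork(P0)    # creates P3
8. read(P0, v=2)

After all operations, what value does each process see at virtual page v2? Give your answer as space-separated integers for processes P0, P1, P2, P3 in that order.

Answer: 25 104 138 25

Derivation:
Op 1: fork(P0) -> P1. 3 ppages; refcounts: pp0:2 pp1:2 pp2:2
Op 2: write(P1, v2, 104). refcount(pp2)=2>1 -> COPY to pp3. 4 ppages; refcounts: pp0:2 pp1:2 pp2:1 pp3:1
Op 3: fork(P0) -> P2. 4 ppages; refcounts: pp0:3 pp1:3 pp2:2 pp3:1
Op 4: read(P0, v1) -> 17. No state change.
Op 5: write(P2, v2, 138). refcount(pp2)=2>1 -> COPY to pp4. 5 ppages; refcounts: pp0:3 pp1:3 pp2:1 pp3:1 pp4:1
Op 6: write(P0, v0, 189). refcount(pp0)=3>1 -> COPY to pp5. 6 ppages; refcounts: pp0:2 pp1:3 pp2:1 pp3:1 pp4:1 pp5:1
Op 7: fork(P0) -> P3. 6 ppages; refcounts: pp0:2 pp1:4 pp2:2 pp3:1 pp4:1 pp5:2
Op 8: read(P0, v2) -> 25. No state change.
P0: v2 -> pp2 = 25
P1: v2 -> pp3 = 104
P2: v2 -> pp4 = 138
P3: v2 -> pp2 = 25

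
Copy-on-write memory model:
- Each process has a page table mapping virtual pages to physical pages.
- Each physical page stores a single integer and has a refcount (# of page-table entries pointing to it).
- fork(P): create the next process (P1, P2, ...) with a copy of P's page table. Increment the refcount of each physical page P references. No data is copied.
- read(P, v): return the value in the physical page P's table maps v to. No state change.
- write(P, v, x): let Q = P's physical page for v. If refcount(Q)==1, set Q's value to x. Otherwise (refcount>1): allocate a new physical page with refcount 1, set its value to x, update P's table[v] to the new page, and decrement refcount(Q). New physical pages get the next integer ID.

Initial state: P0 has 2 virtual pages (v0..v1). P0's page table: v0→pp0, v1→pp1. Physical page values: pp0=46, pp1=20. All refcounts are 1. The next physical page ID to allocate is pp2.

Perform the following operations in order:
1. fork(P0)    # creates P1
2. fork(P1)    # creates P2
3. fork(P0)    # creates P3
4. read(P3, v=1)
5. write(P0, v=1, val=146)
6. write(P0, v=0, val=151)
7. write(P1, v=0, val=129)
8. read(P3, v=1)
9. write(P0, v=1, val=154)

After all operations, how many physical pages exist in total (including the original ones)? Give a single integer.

Answer: 5

Derivation:
Op 1: fork(P0) -> P1. 2 ppages; refcounts: pp0:2 pp1:2
Op 2: fork(P1) -> P2. 2 ppages; refcounts: pp0:3 pp1:3
Op 3: fork(P0) -> P3. 2 ppages; refcounts: pp0:4 pp1:4
Op 4: read(P3, v1) -> 20. No state change.
Op 5: write(P0, v1, 146). refcount(pp1)=4>1 -> COPY to pp2. 3 ppages; refcounts: pp0:4 pp1:3 pp2:1
Op 6: write(P0, v0, 151). refcount(pp0)=4>1 -> COPY to pp3. 4 ppages; refcounts: pp0:3 pp1:3 pp2:1 pp3:1
Op 7: write(P1, v0, 129). refcount(pp0)=3>1 -> COPY to pp4. 5 ppages; refcounts: pp0:2 pp1:3 pp2:1 pp3:1 pp4:1
Op 8: read(P3, v1) -> 20. No state change.
Op 9: write(P0, v1, 154). refcount(pp2)=1 -> write in place. 5 ppages; refcounts: pp0:2 pp1:3 pp2:1 pp3:1 pp4:1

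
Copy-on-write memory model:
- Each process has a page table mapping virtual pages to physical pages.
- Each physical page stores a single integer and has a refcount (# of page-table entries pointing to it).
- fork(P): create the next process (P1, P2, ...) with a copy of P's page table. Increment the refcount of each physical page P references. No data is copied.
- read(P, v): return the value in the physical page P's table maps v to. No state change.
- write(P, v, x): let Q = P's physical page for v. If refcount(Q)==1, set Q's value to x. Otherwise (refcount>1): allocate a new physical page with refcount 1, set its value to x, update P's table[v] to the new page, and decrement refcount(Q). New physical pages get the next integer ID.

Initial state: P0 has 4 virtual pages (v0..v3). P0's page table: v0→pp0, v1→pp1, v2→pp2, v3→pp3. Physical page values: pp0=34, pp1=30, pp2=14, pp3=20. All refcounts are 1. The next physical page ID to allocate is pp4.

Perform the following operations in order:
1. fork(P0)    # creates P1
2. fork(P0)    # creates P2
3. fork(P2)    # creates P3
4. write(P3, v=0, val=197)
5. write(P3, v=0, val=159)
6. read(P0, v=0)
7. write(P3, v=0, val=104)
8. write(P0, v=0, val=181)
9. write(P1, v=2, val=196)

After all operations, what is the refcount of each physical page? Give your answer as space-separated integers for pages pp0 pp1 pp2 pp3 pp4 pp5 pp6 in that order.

Answer: 2 4 3 4 1 1 1

Derivation:
Op 1: fork(P0) -> P1. 4 ppages; refcounts: pp0:2 pp1:2 pp2:2 pp3:2
Op 2: fork(P0) -> P2. 4 ppages; refcounts: pp0:3 pp1:3 pp2:3 pp3:3
Op 3: fork(P2) -> P3. 4 ppages; refcounts: pp0:4 pp1:4 pp2:4 pp3:4
Op 4: write(P3, v0, 197). refcount(pp0)=4>1 -> COPY to pp4. 5 ppages; refcounts: pp0:3 pp1:4 pp2:4 pp3:4 pp4:1
Op 5: write(P3, v0, 159). refcount(pp4)=1 -> write in place. 5 ppages; refcounts: pp0:3 pp1:4 pp2:4 pp3:4 pp4:1
Op 6: read(P0, v0) -> 34. No state change.
Op 7: write(P3, v0, 104). refcount(pp4)=1 -> write in place. 5 ppages; refcounts: pp0:3 pp1:4 pp2:4 pp3:4 pp4:1
Op 8: write(P0, v0, 181). refcount(pp0)=3>1 -> COPY to pp5. 6 ppages; refcounts: pp0:2 pp1:4 pp2:4 pp3:4 pp4:1 pp5:1
Op 9: write(P1, v2, 196). refcount(pp2)=4>1 -> COPY to pp6. 7 ppages; refcounts: pp0:2 pp1:4 pp2:3 pp3:4 pp4:1 pp5:1 pp6:1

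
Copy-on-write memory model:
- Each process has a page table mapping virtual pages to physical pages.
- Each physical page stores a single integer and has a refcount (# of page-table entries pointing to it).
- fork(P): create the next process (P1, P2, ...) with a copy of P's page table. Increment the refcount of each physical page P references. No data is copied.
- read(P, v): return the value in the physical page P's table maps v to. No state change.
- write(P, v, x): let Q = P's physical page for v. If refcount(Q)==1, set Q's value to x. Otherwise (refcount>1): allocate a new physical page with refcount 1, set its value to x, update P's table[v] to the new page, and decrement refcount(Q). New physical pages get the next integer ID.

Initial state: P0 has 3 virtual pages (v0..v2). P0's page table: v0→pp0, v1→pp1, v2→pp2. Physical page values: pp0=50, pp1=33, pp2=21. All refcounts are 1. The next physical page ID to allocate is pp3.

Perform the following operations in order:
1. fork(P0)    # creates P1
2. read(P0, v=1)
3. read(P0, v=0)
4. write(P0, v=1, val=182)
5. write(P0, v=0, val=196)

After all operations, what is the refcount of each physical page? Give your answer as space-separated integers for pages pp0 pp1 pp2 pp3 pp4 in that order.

Answer: 1 1 2 1 1

Derivation:
Op 1: fork(P0) -> P1. 3 ppages; refcounts: pp0:2 pp1:2 pp2:2
Op 2: read(P0, v1) -> 33. No state change.
Op 3: read(P0, v0) -> 50. No state change.
Op 4: write(P0, v1, 182). refcount(pp1)=2>1 -> COPY to pp3. 4 ppages; refcounts: pp0:2 pp1:1 pp2:2 pp3:1
Op 5: write(P0, v0, 196). refcount(pp0)=2>1 -> COPY to pp4. 5 ppages; refcounts: pp0:1 pp1:1 pp2:2 pp3:1 pp4:1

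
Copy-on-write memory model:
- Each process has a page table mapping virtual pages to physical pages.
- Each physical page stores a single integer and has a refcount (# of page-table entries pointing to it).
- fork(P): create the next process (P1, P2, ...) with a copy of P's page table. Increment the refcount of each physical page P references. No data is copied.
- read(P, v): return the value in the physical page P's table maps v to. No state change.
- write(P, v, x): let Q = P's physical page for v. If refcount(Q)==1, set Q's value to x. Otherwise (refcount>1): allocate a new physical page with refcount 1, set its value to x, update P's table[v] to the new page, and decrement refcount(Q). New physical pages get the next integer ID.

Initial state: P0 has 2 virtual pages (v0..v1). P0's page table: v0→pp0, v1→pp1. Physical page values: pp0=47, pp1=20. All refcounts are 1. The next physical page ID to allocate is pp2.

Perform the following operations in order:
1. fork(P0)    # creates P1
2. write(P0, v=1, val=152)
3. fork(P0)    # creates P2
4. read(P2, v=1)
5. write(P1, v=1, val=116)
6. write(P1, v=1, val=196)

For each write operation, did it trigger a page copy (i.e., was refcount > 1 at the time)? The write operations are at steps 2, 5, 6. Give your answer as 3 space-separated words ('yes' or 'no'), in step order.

Op 1: fork(P0) -> P1. 2 ppages; refcounts: pp0:2 pp1:2
Op 2: write(P0, v1, 152). refcount(pp1)=2>1 -> COPY to pp2. 3 ppages; refcounts: pp0:2 pp1:1 pp2:1
Op 3: fork(P0) -> P2. 3 ppages; refcounts: pp0:3 pp1:1 pp2:2
Op 4: read(P2, v1) -> 152. No state change.
Op 5: write(P1, v1, 116). refcount(pp1)=1 -> write in place. 3 ppages; refcounts: pp0:3 pp1:1 pp2:2
Op 6: write(P1, v1, 196). refcount(pp1)=1 -> write in place. 3 ppages; refcounts: pp0:3 pp1:1 pp2:2

yes no no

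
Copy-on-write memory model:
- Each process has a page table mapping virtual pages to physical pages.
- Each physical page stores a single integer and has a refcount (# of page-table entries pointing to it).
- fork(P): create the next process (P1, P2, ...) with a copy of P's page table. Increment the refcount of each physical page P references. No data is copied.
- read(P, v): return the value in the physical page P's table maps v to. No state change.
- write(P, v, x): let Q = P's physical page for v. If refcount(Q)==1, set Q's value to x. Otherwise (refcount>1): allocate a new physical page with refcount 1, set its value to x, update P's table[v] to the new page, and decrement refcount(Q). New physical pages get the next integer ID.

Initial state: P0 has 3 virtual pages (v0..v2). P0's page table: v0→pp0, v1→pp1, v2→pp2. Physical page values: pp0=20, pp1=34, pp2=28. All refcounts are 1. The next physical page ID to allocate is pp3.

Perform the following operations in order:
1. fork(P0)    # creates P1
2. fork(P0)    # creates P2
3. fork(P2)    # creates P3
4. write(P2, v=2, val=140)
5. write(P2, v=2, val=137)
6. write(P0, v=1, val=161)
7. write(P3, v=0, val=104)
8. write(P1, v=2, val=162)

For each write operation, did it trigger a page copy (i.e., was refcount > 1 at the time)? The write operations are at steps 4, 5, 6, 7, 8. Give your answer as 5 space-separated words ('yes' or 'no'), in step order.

Op 1: fork(P0) -> P1. 3 ppages; refcounts: pp0:2 pp1:2 pp2:2
Op 2: fork(P0) -> P2. 3 ppages; refcounts: pp0:3 pp1:3 pp2:3
Op 3: fork(P2) -> P3. 3 ppages; refcounts: pp0:4 pp1:4 pp2:4
Op 4: write(P2, v2, 140). refcount(pp2)=4>1 -> COPY to pp3. 4 ppages; refcounts: pp0:4 pp1:4 pp2:3 pp3:1
Op 5: write(P2, v2, 137). refcount(pp3)=1 -> write in place. 4 ppages; refcounts: pp0:4 pp1:4 pp2:3 pp3:1
Op 6: write(P0, v1, 161). refcount(pp1)=4>1 -> COPY to pp4. 5 ppages; refcounts: pp0:4 pp1:3 pp2:3 pp3:1 pp4:1
Op 7: write(P3, v0, 104). refcount(pp0)=4>1 -> COPY to pp5. 6 ppages; refcounts: pp0:3 pp1:3 pp2:3 pp3:1 pp4:1 pp5:1
Op 8: write(P1, v2, 162). refcount(pp2)=3>1 -> COPY to pp6. 7 ppages; refcounts: pp0:3 pp1:3 pp2:2 pp3:1 pp4:1 pp5:1 pp6:1

yes no yes yes yes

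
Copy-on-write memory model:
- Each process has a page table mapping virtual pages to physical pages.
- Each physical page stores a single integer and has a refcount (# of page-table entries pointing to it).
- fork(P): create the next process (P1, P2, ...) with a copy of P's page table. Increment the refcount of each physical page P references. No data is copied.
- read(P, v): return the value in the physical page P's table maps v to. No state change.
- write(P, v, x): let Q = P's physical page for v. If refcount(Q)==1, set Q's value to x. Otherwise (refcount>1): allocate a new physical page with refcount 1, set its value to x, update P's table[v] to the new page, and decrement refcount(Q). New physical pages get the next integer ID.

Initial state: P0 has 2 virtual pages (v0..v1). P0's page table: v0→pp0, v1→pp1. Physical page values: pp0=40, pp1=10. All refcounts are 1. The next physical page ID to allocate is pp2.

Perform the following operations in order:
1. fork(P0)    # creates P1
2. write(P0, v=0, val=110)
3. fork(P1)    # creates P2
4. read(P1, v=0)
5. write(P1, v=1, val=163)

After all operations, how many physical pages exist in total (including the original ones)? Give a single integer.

Op 1: fork(P0) -> P1. 2 ppages; refcounts: pp0:2 pp1:2
Op 2: write(P0, v0, 110). refcount(pp0)=2>1 -> COPY to pp2. 3 ppages; refcounts: pp0:1 pp1:2 pp2:1
Op 3: fork(P1) -> P2. 3 ppages; refcounts: pp0:2 pp1:3 pp2:1
Op 4: read(P1, v0) -> 40. No state change.
Op 5: write(P1, v1, 163). refcount(pp1)=3>1 -> COPY to pp3. 4 ppages; refcounts: pp0:2 pp1:2 pp2:1 pp3:1

Answer: 4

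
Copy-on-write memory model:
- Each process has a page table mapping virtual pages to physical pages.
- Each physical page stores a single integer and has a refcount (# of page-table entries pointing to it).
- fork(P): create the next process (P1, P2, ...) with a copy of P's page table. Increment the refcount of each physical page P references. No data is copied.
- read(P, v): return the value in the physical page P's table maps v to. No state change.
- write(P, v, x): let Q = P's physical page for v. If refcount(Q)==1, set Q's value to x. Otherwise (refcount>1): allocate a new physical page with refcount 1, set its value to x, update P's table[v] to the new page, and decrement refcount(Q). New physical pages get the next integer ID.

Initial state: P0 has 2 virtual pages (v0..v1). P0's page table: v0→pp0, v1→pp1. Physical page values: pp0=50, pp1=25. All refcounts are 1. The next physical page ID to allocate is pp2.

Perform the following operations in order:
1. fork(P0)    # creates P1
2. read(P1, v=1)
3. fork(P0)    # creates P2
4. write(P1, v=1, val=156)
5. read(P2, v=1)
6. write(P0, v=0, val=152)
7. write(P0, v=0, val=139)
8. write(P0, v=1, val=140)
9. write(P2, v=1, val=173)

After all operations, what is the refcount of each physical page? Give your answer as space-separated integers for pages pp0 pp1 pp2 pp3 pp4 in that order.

Op 1: fork(P0) -> P1. 2 ppages; refcounts: pp0:2 pp1:2
Op 2: read(P1, v1) -> 25. No state change.
Op 3: fork(P0) -> P2. 2 ppages; refcounts: pp0:3 pp1:3
Op 4: write(P1, v1, 156). refcount(pp1)=3>1 -> COPY to pp2. 3 ppages; refcounts: pp0:3 pp1:2 pp2:1
Op 5: read(P2, v1) -> 25. No state change.
Op 6: write(P0, v0, 152). refcount(pp0)=3>1 -> COPY to pp3. 4 ppages; refcounts: pp0:2 pp1:2 pp2:1 pp3:1
Op 7: write(P0, v0, 139). refcount(pp3)=1 -> write in place. 4 ppages; refcounts: pp0:2 pp1:2 pp2:1 pp3:1
Op 8: write(P0, v1, 140). refcount(pp1)=2>1 -> COPY to pp4. 5 ppages; refcounts: pp0:2 pp1:1 pp2:1 pp3:1 pp4:1
Op 9: write(P2, v1, 173). refcount(pp1)=1 -> write in place. 5 ppages; refcounts: pp0:2 pp1:1 pp2:1 pp3:1 pp4:1

Answer: 2 1 1 1 1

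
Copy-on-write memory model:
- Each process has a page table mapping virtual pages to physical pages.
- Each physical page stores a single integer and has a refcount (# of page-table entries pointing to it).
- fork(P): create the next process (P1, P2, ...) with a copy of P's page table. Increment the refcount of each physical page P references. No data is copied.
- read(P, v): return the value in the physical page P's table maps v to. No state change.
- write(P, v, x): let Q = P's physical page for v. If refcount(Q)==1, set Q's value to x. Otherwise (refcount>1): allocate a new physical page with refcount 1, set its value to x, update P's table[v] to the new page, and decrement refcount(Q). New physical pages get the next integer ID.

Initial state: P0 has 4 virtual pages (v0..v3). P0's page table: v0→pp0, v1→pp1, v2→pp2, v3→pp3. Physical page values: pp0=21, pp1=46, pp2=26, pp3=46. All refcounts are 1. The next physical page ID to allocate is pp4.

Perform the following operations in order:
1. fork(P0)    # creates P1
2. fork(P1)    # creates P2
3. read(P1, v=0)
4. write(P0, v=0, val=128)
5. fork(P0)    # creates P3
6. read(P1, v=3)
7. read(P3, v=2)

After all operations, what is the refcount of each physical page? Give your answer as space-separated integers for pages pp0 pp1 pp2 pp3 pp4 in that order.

Answer: 2 4 4 4 2

Derivation:
Op 1: fork(P0) -> P1. 4 ppages; refcounts: pp0:2 pp1:2 pp2:2 pp3:2
Op 2: fork(P1) -> P2. 4 ppages; refcounts: pp0:3 pp1:3 pp2:3 pp3:3
Op 3: read(P1, v0) -> 21. No state change.
Op 4: write(P0, v0, 128). refcount(pp0)=3>1 -> COPY to pp4. 5 ppages; refcounts: pp0:2 pp1:3 pp2:3 pp3:3 pp4:1
Op 5: fork(P0) -> P3. 5 ppages; refcounts: pp0:2 pp1:4 pp2:4 pp3:4 pp4:2
Op 6: read(P1, v3) -> 46. No state change.
Op 7: read(P3, v2) -> 26. No state change.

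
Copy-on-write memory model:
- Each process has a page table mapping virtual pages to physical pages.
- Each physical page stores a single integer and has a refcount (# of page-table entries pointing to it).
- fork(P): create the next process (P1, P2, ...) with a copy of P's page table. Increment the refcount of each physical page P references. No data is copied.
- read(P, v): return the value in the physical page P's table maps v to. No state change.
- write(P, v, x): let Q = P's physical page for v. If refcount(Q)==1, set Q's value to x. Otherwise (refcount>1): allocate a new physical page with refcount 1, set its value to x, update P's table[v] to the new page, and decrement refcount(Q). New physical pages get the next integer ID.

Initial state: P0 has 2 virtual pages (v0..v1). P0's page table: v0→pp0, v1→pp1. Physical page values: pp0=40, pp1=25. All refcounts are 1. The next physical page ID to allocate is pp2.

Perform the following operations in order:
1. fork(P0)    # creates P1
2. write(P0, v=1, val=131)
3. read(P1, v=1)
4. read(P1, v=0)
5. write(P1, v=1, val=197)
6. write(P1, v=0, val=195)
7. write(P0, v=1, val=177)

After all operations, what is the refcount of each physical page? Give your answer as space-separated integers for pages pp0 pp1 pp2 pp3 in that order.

Answer: 1 1 1 1

Derivation:
Op 1: fork(P0) -> P1. 2 ppages; refcounts: pp0:2 pp1:2
Op 2: write(P0, v1, 131). refcount(pp1)=2>1 -> COPY to pp2. 3 ppages; refcounts: pp0:2 pp1:1 pp2:1
Op 3: read(P1, v1) -> 25. No state change.
Op 4: read(P1, v0) -> 40. No state change.
Op 5: write(P1, v1, 197). refcount(pp1)=1 -> write in place. 3 ppages; refcounts: pp0:2 pp1:1 pp2:1
Op 6: write(P1, v0, 195). refcount(pp0)=2>1 -> COPY to pp3. 4 ppages; refcounts: pp0:1 pp1:1 pp2:1 pp3:1
Op 7: write(P0, v1, 177). refcount(pp2)=1 -> write in place. 4 ppages; refcounts: pp0:1 pp1:1 pp2:1 pp3:1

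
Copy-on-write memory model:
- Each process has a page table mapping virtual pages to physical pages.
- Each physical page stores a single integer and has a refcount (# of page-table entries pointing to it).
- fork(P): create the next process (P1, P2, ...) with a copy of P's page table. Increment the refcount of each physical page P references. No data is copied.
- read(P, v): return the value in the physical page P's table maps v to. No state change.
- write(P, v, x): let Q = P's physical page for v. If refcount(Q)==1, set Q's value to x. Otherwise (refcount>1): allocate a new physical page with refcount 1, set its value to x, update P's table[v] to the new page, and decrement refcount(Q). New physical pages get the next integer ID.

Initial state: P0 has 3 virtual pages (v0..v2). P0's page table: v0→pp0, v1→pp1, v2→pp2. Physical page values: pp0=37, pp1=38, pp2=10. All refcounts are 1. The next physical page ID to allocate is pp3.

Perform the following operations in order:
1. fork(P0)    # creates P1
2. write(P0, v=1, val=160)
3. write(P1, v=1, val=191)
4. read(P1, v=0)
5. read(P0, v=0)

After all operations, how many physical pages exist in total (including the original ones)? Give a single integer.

Answer: 4

Derivation:
Op 1: fork(P0) -> P1. 3 ppages; refcounts: pp0:2 pp1:2 pp2:2
Op 2: write(P0, v1, 160). refcount(pp1)=2>1 -> COPY to pp3. 4 ppages; refcounts: pp0:2 pp1:1 pp2:2 pp3:1
Op 3: write(P1, v1, 191). refcount(pp1)=1 -> write in place. 4 ppages; refcounts: pp0:2 pp1:1 pp2:2 pp3:1
Op 4: read(P1, v0) -> 37. No state change.
Op 5: read(P0, v0) -> 37. No state change.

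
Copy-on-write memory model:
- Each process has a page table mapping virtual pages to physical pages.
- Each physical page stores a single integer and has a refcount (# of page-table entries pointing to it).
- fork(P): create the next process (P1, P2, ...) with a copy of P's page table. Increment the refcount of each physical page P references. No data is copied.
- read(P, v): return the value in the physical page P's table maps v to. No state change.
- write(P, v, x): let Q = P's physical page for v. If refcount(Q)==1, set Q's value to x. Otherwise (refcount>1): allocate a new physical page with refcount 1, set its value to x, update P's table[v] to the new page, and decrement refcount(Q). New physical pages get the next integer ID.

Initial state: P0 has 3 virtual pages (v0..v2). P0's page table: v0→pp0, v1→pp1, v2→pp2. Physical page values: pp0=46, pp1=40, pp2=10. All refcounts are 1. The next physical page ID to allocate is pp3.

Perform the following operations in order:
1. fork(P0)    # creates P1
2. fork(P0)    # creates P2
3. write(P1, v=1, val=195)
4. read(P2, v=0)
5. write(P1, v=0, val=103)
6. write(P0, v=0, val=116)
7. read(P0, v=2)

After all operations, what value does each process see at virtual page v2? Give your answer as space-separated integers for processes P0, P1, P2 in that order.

Answer: 10 10 10

Derivation:
Op 1: fork(P0) -> P1. 3 ppages; refcounts: pp0:2 pp1:2 pp2:2
Op 2: fork(P0) -> P2. 3 ppages; refcounts: pp0:3 pp1:3 pp2:3
Op 3: write(P1, v1, 195). refcount(pp1)=3>1 -> COPY to pp3. 4 ppages; refcounts: pp0:3 pp1:2 pp2:3 pp3:1
Op 4: read(P2, v0) -> 46. No state change.
Op 5: write(P1, v0, 103). refcount(pp0)=3>1 -> COPY to pp4. 5 ppages; refcounts: pp0:2 pp1:2 pp2:3 pp3:1 pp4:1
Op 6: write(P0, v0, 116). refcount(pp0)=2>1 -> COPY to pp5. 6 ppages; refcounts: pp0:1 pp1:2 pp2:3 pp3:1 pp4:1 pp5:1
Op 7: read(P0, v2) -> 10. No state change.
P0: v2 -> pp2 = 10
P1: v2 -> pp2 = 10
P2: v2 -> pp2 = 10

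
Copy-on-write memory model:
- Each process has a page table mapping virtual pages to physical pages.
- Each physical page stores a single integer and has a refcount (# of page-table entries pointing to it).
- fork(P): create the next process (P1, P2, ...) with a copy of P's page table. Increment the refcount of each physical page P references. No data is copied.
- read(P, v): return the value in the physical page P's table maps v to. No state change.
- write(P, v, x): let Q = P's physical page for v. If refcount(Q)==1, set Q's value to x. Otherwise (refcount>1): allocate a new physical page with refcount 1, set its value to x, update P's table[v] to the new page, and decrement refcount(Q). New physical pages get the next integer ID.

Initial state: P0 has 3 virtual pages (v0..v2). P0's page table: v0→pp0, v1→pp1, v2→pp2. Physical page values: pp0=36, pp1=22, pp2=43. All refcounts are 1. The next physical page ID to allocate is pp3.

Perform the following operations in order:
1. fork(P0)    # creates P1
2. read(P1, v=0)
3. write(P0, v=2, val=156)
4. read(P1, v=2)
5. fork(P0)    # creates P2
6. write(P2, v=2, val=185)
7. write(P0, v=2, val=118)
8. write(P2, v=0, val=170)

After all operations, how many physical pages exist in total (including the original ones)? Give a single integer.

Op 1: fork(P0) -> P1. 3 ppages; refcounts: pp0:2 pp1:2 pp2:2
Op 2: read(P1, v0) -> 36. No state change.
Op 3: write(P0, v2, 156). refcount(pp2)=2>1 -> COPY to pp3. 4 ppages; refcounts: pp0:2 pp1:2 pp2:1 pp3:1
Op 4: read(P1, v2) -> 43. No state change.
Op 5: fork(P0) -> P2. 4 ppages; refcounts: pp0:3 pp1:3 pp2:1 pp3:2
Op 6: write(P2, v2, 185). refcount(pp3)=2>1 -> COPY to pp4. 5 ppages; refcounts: pp0:3 pp1:3 pp2:1 pp3:1 pp4:1
Op 7: write(P0, v2, 118). refcount(pp3)=1 -> write in place. 5 ppages; refcounts: pp0:3 pp1:3 pp2:1 pp3:1 pp4:1
Op 8: write(P2, v0, 170). refcount(pp0)=3>1 -> COPY to pp5. 6 ppages; refcounts: pp0:2 pp1:3 pp2:1 pp3:1 pp4:1 pp5:1

Answer: 6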